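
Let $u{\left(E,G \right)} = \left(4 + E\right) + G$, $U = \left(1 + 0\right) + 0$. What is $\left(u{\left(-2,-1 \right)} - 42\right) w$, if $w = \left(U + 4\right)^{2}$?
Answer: $-1025$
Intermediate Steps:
$U = 1$ ($U = 1 + 0 = 1$)
$u{\left(E,G \right)} = 4 + E + G$
$w = 25$ ($w = \left(1 + 4\right)^{2} = 5^{2} = 25$)
$\left(u{\left(-2,-1 \right)} - 42\right) w = \left(\left(4 - 2 - 1\right) - 42\right) 25 = \left(1 - 42\right) 25 = \left(-41\right) 25 = -1025$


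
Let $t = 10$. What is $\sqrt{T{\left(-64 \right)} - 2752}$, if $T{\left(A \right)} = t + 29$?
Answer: $i \sqrt{2713} \approx 52.086 i$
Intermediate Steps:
$T{\left(A \right)} = 39$ ($T{\left(A \right)} = 10 + 29 = 39$)
$\sqrt{T{\left(-64 \right)} - 2752} = \sqrt{39 - 2752} = \sqrt{-2713} = i \sqrt{2713}$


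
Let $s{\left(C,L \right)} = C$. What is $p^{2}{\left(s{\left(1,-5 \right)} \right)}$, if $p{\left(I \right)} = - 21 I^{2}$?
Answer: $441$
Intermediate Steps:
$p^{2}{\left(s{\left(1,-5 \right)} \right)} = \left(- 21 \cdot 1^{2}\right)^{2} = \left(\left(-21\right) 1\right)^{2} = \left(-21\right)^{2} = 441$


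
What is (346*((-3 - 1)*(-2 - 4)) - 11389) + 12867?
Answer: 9782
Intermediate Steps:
(346*((-3 - 1)*(-2 - 4)) - 11389) + 12867 = (346*(-4*(-6)) - 11389) + 12867 = (346*24 - 11389) + 12867 = (8304 - 11389) + 12867 = -3085 + 12867 = 9782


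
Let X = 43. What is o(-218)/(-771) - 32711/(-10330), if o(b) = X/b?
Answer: 1374610912/434061435 ≈ 3.1669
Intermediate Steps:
o(b) = 43/b
o(-218)/(-771) - 32711/(-10330) = (43/(-218))/(-771) - 32711/(-10330) = (43*(-1/218))*(-1/771) - 32711*(-1/10330) = -43/218*(-1/771) + 32711/10330 = 43/168078 + 32711/10330 = 1374610912/434061435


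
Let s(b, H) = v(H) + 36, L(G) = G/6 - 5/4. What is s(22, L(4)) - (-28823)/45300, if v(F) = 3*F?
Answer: 395087/11325 ≈ 34.886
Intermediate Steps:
L(G) = -5/4 + G/6 (L(G) = G*(⅙) - 5*¼ = G/6 - 5/4 = -5/4 + G/6)
s(b, H) = 36 + 3*H (s(b, H) = 3*H + 36 = 36 + 3*H)
s(22, L(4)) - (-28823)/45300 = (36 + 3*(-5/4 + (⅙)*4)) - (-28823)/45300 = (36 + 3*(-5/4 + ⅔)) - (-28823)/45300 = (36 + 3*(-7/12)) - 1*(-28823/45300) = (36 - 7/4) + 28823/45300 = 137/4 + 28823/45300 = 395087/11325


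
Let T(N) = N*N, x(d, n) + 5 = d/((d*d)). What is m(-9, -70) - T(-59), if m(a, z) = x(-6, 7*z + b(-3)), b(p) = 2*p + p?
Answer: -20917/6 ≈ -3486.2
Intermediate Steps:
b(p) = 3*p
x(d, n) = -5 + 1/d (x(d, n) = -5 + d/((d*d)) = -5 + d/(d**2) = -5 + d/d**2 = -5 + 1/d)
T(N) = N**2
m(a, z) = -31/6 (m(a, z) = -5 + 1/(-6) = -5 - 1/6 = -31/6)
m(-9, -70) - T(-59) = -31/6 - 1*(-59)**2 = -31/6 - 1*3481 = -31/6 - 3481 = -20917/6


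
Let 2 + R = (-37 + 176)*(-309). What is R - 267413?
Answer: -310366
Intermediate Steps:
R = -42953 (R = -2 + (-37 + 176)*(-309) = -2 + 139*(-309) = -2 - 42951 = -42953)
R - 267413 = -42953 - 267413 = -310366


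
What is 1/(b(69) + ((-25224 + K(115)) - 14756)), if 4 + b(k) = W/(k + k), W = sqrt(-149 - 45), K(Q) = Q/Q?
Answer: -380718126/15222252831955 - 69*I*sqrt(194)/15222252831955 ≈ -2.5011e-5 - 6.3135e-11*I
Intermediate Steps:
K(Q) = 1
W = I*sqrt(194) (W = sqrt(-194) = I*sqrt(194) ≈ 13.928*I)
b(k) = -4 + I*sqrt(194)/(2*k) (b(k) = -4 + (I*sqrt(194))/(k + k) = -4 + (I*sqrt(194))/((2*k)) = -4 + (I*sqrt(194))*(1/(2*k)) = -4 + I*sqrt(194)/(2*k))
1/(b(69) + ((-25224 + K(115)) - 14756)) = 1/((-4 + (1/2)*I*sqrt(194)/69) + ((-25224 + 1) - 14756)) = 1/((-4 + (1/2)*I*sqrt(194)*(1/69)) + (-25223 - 14756)) = 1/((-4 + I*sqrt(194)/138) - 39979) = 1/(-39983 + I*sqrt(194)/138)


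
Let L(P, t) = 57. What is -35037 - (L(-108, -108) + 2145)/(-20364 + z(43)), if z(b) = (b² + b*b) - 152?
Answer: -98208344/2803 ≈ -35037.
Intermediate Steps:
z(b) = -152 + 2*b² (z(b) = (b² + b²) - 152 = 2*b² - 152 = -152 + 2*b²)
-35037 - (L(-108, -108) + 2145)/(-20364 + z(43)) = -35037 - (57 + 2145)/(-20364 + (-152 + 2*43²)) = -35037 - 2202/(-20364 + (-152 + 2*1849)) = -35037 - 2202/(-20364 + (-152 + 3698)) = -35037 - 2202/(-20364 + 3546) = -35037 - 2202/(-16818) = -35037 - 2202*(-1)/16818 = -35037 - 1*(-367/2803) = -35037 + 367/2803 = -98208344/2803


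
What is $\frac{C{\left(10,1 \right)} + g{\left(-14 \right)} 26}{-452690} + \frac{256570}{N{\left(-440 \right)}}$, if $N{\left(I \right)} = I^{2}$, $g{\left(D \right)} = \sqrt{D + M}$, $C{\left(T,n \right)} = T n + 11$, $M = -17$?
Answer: $\frac{165918011}{125201120} - \frac{13 i \sqrt{31}}{226345} \approx 1.3252 - 0.00031978 i$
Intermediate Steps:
$C{\left(T,n \right)} = 11 + T n$
$g{\left(D \right)} = \sqrt{-17 + D}$ ($g{\left(D \right)} = \sqrt{D - 17} = \sqrt{-17 + D}$)
$\frac{C{\left(10,1 \right)} + g{\left(-14 \right)} 26}{-452690} + \frac{256570}{N{\left(-440 \right)}} = \frac{\left(11 + 10 \cdot 1\right) + \sqrt{-17 - 14} \cdot 26}{-452690} + \frac{256570}{\left(-440\right)^{2}} = \left(\left(11 + 10\right) + \sqrt{-31} \cdot 26\right) \left(- \frac{1}{452690}\right) + \frac{256570}{193600} = \left(21 + i \sqrt{31} \cdot 26\right) \left(- \frac{1}{452690}\right) + 256570 \cdot \frac{1}{193600} = \left(21 + 26 i \sqrt{31}\right) \left(- \frac{1}{452690}\right) + \frac{25657}{19360} = \left(- \frac{3}{64670} - \frac{13 i \sqrt{31}}{226345}\right) + \frac{25657}{19360} = \frac{165918011}{125201120} - \frac{13 i \sqrt{31}}{226345}$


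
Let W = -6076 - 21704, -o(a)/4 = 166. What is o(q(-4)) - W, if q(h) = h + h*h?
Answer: 27116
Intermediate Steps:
q(h) = h + h²
o(a) = -664 (o(a) = -4*166 = -664)
W = -27780
o(q(-4)) - W = -664 - 1*(-27780) = -664 + 27780 = 27116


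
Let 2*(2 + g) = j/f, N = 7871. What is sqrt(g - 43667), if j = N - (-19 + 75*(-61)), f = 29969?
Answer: I*sqrt(156882923376466)/59938 ≈ 208.97*I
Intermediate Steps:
j = 12465 (j = 7871 - (-19 + 75*(-61)) = 7871 - (-19 - 4575) = 7871 - 1*(-4594) = 7871 + 4594 = 12465)
g = -107411/59938 (g = -2 + (12465/29969)/2 = -2 + (12465*(1/29969))/2 = -2 + (1/2)*(12465/29969) = -2 + 12465/59938 = -107411/59938 ≈ -1.7920)
sqrt(g - 43667) = sqrt(-107411/59938 - 43667) = sqrt(-2617420057/59938) = I*sqrt(156882923376466)/59938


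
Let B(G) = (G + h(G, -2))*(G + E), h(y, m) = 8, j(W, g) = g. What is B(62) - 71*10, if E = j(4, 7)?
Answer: 4120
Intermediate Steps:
E = 7
B(G) = (7 + G)*(8 + G) (B(G) = (G + 8)*(G + 7) = (8 + G)*(7 + G) = (7 + G)*(8 + G))
B(62) - 71*10 = (56 + 62² + 15*62) - 71*10 = (56 + 3844 + 930) - 1*710 = 4830 - 710 = 4120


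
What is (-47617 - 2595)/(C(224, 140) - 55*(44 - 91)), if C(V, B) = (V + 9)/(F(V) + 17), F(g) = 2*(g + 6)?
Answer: -11975562/616639 ≈ -19.421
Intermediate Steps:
F(g) = 12 + 2*g (F(g) = 2*(6 + g) = 12 + 2*g)
C(V, B) = (9 + V)/(29 + 2*V) (C(V, B) = (V + 9)/((12 + 2*V) + 17) = (9 + V)/(29 + 2*V))
(-47617 - 2595)/(C(224, 140) - 55*(44 - 91)) = (-47617 - 2595)/((9 + 224)/(29 + 2*224) - 55*(44 - 91)) = -50212/(233/(29 + 448) - 55*(-47)) = -50212/(233/477 + 2585) = -50212/1233278/477 = -50212*477/1233278 = -11975562/616639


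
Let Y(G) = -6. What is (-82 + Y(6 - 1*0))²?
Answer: 7744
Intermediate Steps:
(-82 + Y(6 - 1*0))² = (-82 - 6)² = (-88)² = 7744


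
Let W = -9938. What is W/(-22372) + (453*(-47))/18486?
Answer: -12192016/17232033 ≈ -0.70752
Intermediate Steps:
W/(-22372) + (453*(-47))/18486 = -9938/(-22372) + (453*(-47))/18486 = -9938*(-1/22372) - 21291*1/18486 = 4969/11186 - 7097/6162 = -12192016/17232033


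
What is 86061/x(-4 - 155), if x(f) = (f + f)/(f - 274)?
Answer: 12421471/106 ≈ 1.1718e+5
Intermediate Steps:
x(f) = 2*f/(-274 + f) (x(f) = (2*f)/(-274 + f) = 2*f/(-274 + f))
86061/x(-4 - 155) = 86061/((2*(-4 - 155)/(-274 + (-4 - 155)))) = 86061/((2*(-159)/(-274 - 159))) = 86061/((2*(-159)/(-433))) = 86061/((2*(-159)*(-1/433))) = 86061/(318/433) = 86061*(433/318) = 12421471/106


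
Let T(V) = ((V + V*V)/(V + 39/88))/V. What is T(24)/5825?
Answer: 88/501183 ≈ 0.00017558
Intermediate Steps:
T(V) = (V + V²)/(V*(39/88 + V)) (T(V) = ((V + V²)/(V + 39*(1/88)))/V = ((V + V²)/(V + 39/88))/V = ((V + V²)/(39/88 + V))/V = (V + V²)/(V*(39/88 + V)))
T(24)/5825 = (88*(1 + 24)/(39 + 88*24))/5825 = (88*25/(39 + 2112))*(1/5825) = (88*25/2151)*(1/5825) = (88*(1/2151)*25)*(1/5825) = (2200/2151)*(1/5825) = 88/501183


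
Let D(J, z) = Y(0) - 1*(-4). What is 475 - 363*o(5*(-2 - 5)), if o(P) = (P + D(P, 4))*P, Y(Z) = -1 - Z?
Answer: -406085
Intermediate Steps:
D(J, z) = 3 (D(J, z) = (-1 - 1*0) - 1*(-4) = (-1 + 0) + 4 = -1 + 4 = 3)
o(P) = P*(3 + P) (o(P) = (P + 3)*P = (3 + P)*P = P*(3 + P))
475 - 363*o(5*(-2 - 5)) = 475 - 363*5*(-2 - 5)*(3 + 5*(-2 - 5)) = 475 - 363*5*(-7)*(3 + 5*(-7)) = 475 - (-12705)*(3 - 35) = 475 - (-12705)*(-32) = 475 - 363*1120 = 475 - 406560 = -406085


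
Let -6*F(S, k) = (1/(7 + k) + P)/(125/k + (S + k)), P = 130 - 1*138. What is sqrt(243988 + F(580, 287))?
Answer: sqrt(26675051572714483610)/10456068 ≈ 493.95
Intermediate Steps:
P = -8 (P = 130 - 138 = -8)
F(S, k) = -(-8 + 1/(7 + k))/(6*(S + k + 125/k)) (F(S, k) = -(1/(7 + k) - 8)/(6*(125/k + (S + k))) = -(-8 + 1/(7 + k))/(6*(S + k + 125/k)))
sqrt(243988 + F(580, 287)) = sqrt(243988 + (1/6)*287*(55 + 8*287)/(875 + 287**3 + 7*287**2 + 125*287 + 580*287**2 + 7*580*287)) = sqrt(243988 + (1/6)*287*(55 + 2296)/(875 + 23639903 + 7*82369 + 35875 + 580*82369 + 1165220)) = sqrt(243988 + (1/6)*287*2351/(875 + 23639903 + 576583 + 35875 + 47774020 + 1165220)) = sqrt(243988 + (1/6)*287*2351/73192476) = sqrt(243988 + (1/6)*287*(1/73192476)*2351) = sqrt(243988 + 96391/62736408) = sqrt(15306930811495/62736408) = sqrt(26675051572714483610)/10456068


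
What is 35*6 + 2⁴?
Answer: 226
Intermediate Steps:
35*6 + 2⁴ = 210 + 16 = 226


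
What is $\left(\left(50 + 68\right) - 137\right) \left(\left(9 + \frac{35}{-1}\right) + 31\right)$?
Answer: $-95$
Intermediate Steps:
$\left(\left(50 + 68\right) - 137\right) \left(\left(9 + \frac{35}{-1}\right) + 31\right) = \left(118 - 137\right) \left(\left(9 + 35 \left(-1\right)\right) + 31\right) = - 19 \left(\left(9 - 35\right) + 31\right) = - 19 \left(-26 + 31\right) = \left(-19\right) 5 = -95$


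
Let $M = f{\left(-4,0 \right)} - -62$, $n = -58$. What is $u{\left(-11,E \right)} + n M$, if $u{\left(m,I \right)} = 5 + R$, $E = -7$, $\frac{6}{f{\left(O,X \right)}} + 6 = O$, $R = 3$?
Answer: $- \frac{17766}{5} \approx -3553.2$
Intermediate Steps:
$f{\left(O,X \right)} = \frac{6}{-6 + O}$
$u{\left(m,I \right)} = 8$ ($u{\left(m,I \right)} = 5 + 3 = 8$)
$M = \frac{307}{5}$ ($M = \frac{6}{-6 - 4} - -62 = \frac{6}{-10} + 62 = 6 \left(- \frac{1}{10}\right) + 62 = - \frac{3}{5} + 62 = \frac{307}{5} \approx 61.4$)
$u{\left(-11,E \right)} + n M = 8 - \frac{17806}{5} = - \frac{17766}{5}$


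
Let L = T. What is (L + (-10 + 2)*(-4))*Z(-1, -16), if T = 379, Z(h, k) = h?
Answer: -411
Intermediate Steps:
L = 379
(L + (-10 + 2)*(-4))*Z(-1, -16) = (379 + (-10 + 2)*(-4))*(-1) = (379 - 8*(-4))*(-1) = (379 + 32)*(-1) = 411*(-1) = -411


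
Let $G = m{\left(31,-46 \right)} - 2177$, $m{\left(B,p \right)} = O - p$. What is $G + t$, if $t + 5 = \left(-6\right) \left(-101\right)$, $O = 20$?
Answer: $-1510$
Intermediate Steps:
$t = 601$ ($t = -5 - -606 = -5 + 606 = 601$)
$m{\left(B,p \right)} = 20 - p$
$G = -2111$ ($G = \left(20 - -46\right) - 2177 = \left(20 + 46\right) - 2177 = 66 - 2177 = -2111$)
$G + t = -2111 + 601 = -1510$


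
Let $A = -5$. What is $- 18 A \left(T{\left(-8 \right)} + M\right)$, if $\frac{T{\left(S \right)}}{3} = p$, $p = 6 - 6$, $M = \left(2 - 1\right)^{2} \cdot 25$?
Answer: $2250$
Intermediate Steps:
$M = 25$ ($M = 1^{2} \cdot 25 = 1 \cdot 25 = 25$)
$p = 0$
$T{\left(S \right)} = 0$ ($T{\left(S \right)} = 3 \cdot 0 = 0$)
$- 18 A \left(T{\left(-8 \right)} + M\right) = \left(-18\right) \left(-5\right) \left(0 + 25\right) = 90 \cdot 25 = 2250$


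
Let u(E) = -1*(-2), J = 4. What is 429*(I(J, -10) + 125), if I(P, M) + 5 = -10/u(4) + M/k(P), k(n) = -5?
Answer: 50193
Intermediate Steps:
u(E) = 2
I(P, M) = -10 - M/5 (I(P, M) = -5 + (-10/2 + M/(-5)) = -5 + (-10*½ + M*(-⅕)) = -5 + (-5 - M/5) = -10 - M/5)
429*(I(J, -10) + 125) = 429*((-10 - ⅕*(-10)) + 125) = 429*((-10 + 2) + 125) = 429*(-8 + 125) = 429*117 = 50193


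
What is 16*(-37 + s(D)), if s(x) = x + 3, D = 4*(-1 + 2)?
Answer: -480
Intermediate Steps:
D = 4 (D = 4*1 = 4)
s(x) = 3 + x
16*(-37 + s(D)) = 16*(-37 + (3 + 4)) = 16*(-37 + 7) = 16*(-30) = -480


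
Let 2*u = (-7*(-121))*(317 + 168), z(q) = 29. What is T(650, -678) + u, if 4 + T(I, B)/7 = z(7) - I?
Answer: 402045/2 ≈ 2.0102e+5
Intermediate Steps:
u = 410795/2 (u = ((-7*(-121))*(317 + 168))/2 = (847*485)/2 = (½)*410795 = 410795/2 ≈ 2.0540e+5)
T(I, B) = 175 - 7*I (T(I, B) = -28 + 7*(29 - I) = -28 + (203 - 7*I) = 175 - 7*I)
T(650, -678) + u = (175 - 7*650) + 410795/2 = (175 - 4550) + 410795/2 = -4375 + 410795/2 = 402045/2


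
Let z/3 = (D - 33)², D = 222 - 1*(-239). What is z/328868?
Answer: 137388/82217 ≈ 1.6710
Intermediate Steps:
D = 461 (D = 222 + 239 = 461)
z = 549552 (z = 3*(461 - 33)² = 3*428² = 3*183184 = 549552)
z/328868 = 549552/328868 = 549552*(1/328868) = 137388/82217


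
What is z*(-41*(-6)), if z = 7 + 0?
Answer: 1722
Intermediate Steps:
z = 7
z*(-41*(-6)) = 7*(-41*(-6)) = 7*246 = 1722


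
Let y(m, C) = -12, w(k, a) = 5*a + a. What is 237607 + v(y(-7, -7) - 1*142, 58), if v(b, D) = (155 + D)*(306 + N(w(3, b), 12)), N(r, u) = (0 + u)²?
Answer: 333457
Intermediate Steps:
w(k, a) = 6*a
N(r, u) = u²
v(b, D) = 69750 + 450*D (v(b, D) = (155 + D)*(306 + 12²) = (155 + D)*(306 + 144) = (155 + D)*450 = 69750 + 450*D)
237607 + v(y(-7, -7) - 1*142, 58) = 237607 + (69750 + 450*58) = 237607 + (69750 + 26100) = 237607 + 95850 = 333457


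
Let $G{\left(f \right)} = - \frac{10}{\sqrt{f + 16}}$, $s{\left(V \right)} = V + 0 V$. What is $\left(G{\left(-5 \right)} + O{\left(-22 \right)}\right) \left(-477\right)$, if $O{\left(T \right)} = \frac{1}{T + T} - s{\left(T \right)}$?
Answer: $- \frac{461259}{44} + \frac{4770 \sqrt{11}}{11} \approx -9045.0$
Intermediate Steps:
$s{\left(V \right)} = V$ ($s{\left(V \right)} = V + 0 = V$)
$O{\left(T \right)} = \frac{1}{2 T} - T$ ($O{\left(T \right)} = \frac{1}{T + T} - T = \frac{1}{2 T} - T$)
$G{\left(f \right)} = - \frac{10}{\sqrt{16 + f}}$
$\left(G{\left(-5 \right)} + O{\left(-22 \right)}\right) \left(-477\right) = \left(- \frac{10}{\sqrt{16 - 5}} + \left(\frac{1}{2 \left(-22\right)} - -22\right)\right) \left(-477\right) = \left(- \frac{10}{\sqrt{11}} + \left(\frac{1}{2} \left(- \frac{1}{22}\right) + 22\right)\right) \left(-477\right) = \left(- 10 \frac{\sqrt{11}}{11} + \left(- \frac{1}{44} + 22\right)\right) \left(-477\right) = \left(- \frac{10 \sqrt{11}}{11} + \frac{967}{44}\right) \left(-477\right) = \left(\frac{967}{44} - \frac{10 \sqrt{11}}{11}\right) \left(-477\right) = - \frac{461259}{44} + \frac{4770 \sqrt{11}}{11}$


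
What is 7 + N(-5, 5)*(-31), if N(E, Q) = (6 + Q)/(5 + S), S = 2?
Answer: -292/7 ≈ -41.714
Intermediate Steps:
N(E, Q) = 6/7 + Q/7 (N(E, Q) = (6 + Q)/(5 + 2) = (6 + Q)/7 = (6 + Q)*(⅐) = 6/7 + Q/7)
7 + N(-5, 5)*(-31) = 7 + (6/7 + (⅐)*5)*(-31) = 7 + (6/7 + 5/7)*(-31) = 7 + (11/7)*(-31) = 7 - 341/7 = -292/7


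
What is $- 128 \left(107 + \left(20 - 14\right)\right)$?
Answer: $-14464$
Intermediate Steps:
$- 128 \left(107 + \left(20 - 14\right)\right) = - 128 \left(107 + 6\right) = \left(-128\right) 113 = -14464$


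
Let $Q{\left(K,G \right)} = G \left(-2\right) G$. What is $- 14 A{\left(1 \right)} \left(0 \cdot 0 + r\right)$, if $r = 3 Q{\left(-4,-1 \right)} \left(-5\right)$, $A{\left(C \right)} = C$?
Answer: $-420$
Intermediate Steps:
$Q{\left(K,G \right)} = - 2 G^{2}$ ($Q{\left(K,G \right)} = - 2 G G = - 2 G^{2}$)
$r = 30$ ($r = 3 \left(- 2 \left(-1\right)^{2}\right) \left(-5\right) = 3 \left(\left(-2\right) 1\right) \left(-5\right) = 3 \left(-2\right) \left(-5\right) = \left(-6\right) \left(-5\right) = 30$)
$- 14 A{\left(1 \right)} \left(0 \cdot 0 + r\right) = \left(-14\right) 1 \left(0 \cdot 0 + 30\right) = - 14 \left(0 + 30\right) = \left(-14\right) 30 = -420$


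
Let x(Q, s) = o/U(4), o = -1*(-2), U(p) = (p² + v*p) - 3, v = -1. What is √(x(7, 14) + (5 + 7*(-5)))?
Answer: 2*I*√67/3 ≈ 5.4569*I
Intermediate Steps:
U(p) = -3 + p² - p (U(p) = (p² - p) - 3 = -3 + p² - p)
o = 2
x(Q, s) = 2/9 (x(Q, s) = 2/(-3 + 4² - 1*4) = 2/(-3 + 16 - 4) = 2/9)
√(x(7, 14) + (5 + 7*(-5))) = √(2/9 + (5 + 7*(-5))) = √(2/9 + (5 - 35)) = √(2/9 - 30) = √(-268/9) = 2*I*√67/3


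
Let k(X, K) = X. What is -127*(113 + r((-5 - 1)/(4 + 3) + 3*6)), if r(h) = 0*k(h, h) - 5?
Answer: -13716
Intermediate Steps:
r(h) = -5 (r(h) = 0*h - 5 = 0 - 5 = -5)
-127*(113 + r((-5 - 1)/(4 + 3) + 3*6)) = -127*(113 - 5) = -127*108 = -13716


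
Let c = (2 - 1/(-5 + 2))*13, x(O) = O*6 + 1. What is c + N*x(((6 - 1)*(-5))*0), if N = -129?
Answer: -296/3 ≈ -98.667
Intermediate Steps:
x(O) = 1 + 6*O (x(O) = 6*O + 1 = 1 + 6*O)
c = 91/3 (c = (2 - 1/(-3))*13 = (2 - 1*(-1/3))*13 = (2 + 1/3)*13 = (7/3)*13 = 91/3 ≈ 30.333)
c + N*x(((6 - 1)*(-5))*0) = 91/3 - 129*(1 + 6*(((6 - 1)*(-5))*0)) = 91/3 - 129*(1 + 6*((5*(-5))*0)) = 91/3 - 129*(1 + 6*(-25*0)) = 91/3 - 129*(1 + 6*0) = 91/3 - 129*(1 + 0) = 91/3 - 129*1 = 91/3 - 129 = -296/3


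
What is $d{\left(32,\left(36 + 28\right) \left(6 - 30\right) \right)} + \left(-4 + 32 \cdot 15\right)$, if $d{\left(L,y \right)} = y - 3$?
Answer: $-1063$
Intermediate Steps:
$d{\left(L,y \right)} = -3 + y$ ($d{\left(L,y \right)} = y - 3 = -3 + y$)
$d{\left(32,\left(36 + 28\right) \left(6 - 30\right) \right)} + \left(-4 + 32 \cdot 15\right) = \left(-3 + \left(36 + 28\right) \left(6 - 30\right)\right) + \left(-4 + 32 \cdot 15\right) = \left(-3 + 64 \left(-24\right)\right) + \left(-4 + 480\right) = \left(-3 - 1536\right) + 476 = -1539 + 476 = -1063$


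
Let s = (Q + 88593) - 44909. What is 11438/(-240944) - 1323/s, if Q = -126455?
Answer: -313982893/9971587912 ≈ -0.031488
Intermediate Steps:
s = -82771 (s = (-126455 + 88593) - 44909 = -37862 - 44909 = -82771)
11438/(-240944) - 1323/s = 11438/(-240944) - 1323/(-82771) = 11438*(-1/240944) - 1323*(-1/82771) = -5719/120472 + 1323/82771 = -313982893/9971587912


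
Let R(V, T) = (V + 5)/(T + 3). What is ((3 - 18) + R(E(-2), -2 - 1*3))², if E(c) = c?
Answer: 1089/4 ≈ 272.25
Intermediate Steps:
R(V, T) = (5 + V)/(3 + T)
((3 - 18) + R(E(-2), -2 - 1*3))² = ((3 - 18) + (5 - 2)/(3 + (-2 - 1*3)))² = (-15 + 3/(3 + (-2 - 3)))² = (-15 + 3/(3 - 5))² = (-15 + 3/(-2))² = (-15 - ½*3)² = (-15 - 3/2)² = (-33/2)² = 1089/4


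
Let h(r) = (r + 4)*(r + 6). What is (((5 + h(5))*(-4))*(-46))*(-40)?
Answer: -765440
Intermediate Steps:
h(r) = (4 + r)*(6 + r)
(((5 + h(5))*(-4))*(-46))*(-40) = (((5 + (24 + 5² + 10*5))*(-4))*(-46))*(-40) = (((5 + (24 + 25 + 50))*(-4))*(-46))*(-40) = (((5 + 99)*(-4))*(-46))*(-40) = ((104*(-4))*(-46))*(-40) = -416*(-46)*(-40) = 19136*(-40) = -765440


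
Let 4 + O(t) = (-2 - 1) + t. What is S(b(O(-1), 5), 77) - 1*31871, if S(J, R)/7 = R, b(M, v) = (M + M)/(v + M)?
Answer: -31332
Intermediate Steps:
O(t) = -7 + t (O(t) = -4 + ((-2 - 1) + t) = -4 + (-3 + t) = -7 + t)
b(M, v) = 2*M/(M + v) (b(M, v) = (2*M)/(M + v) = 2*M/(M + v))
S(J, R) = 7*R
S(b(O(-1), 5), 77) - 1*31871 = 7*77 - 1*31871 = 539 - 31871 = -31332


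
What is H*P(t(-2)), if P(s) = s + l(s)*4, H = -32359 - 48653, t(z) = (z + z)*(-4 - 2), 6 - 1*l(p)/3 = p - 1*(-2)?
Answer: 17498592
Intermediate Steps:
l(p) = 12 - 3*p (l(p) = 18 - 3*(p - 1*(-2)) = 18 - 3*(p + 2) = 18 - 3*(2 + p) = 18 + (-6 - 3*p) = 12 - 3*p)
t(z) = -12*z (t(z) = (2*z)*(-6) = -12*z)
H = -81012
P(s) = 48 - 11*s (P(s) = s + (12 - 3*s)*4 = s + (48 - 12*s) = 48 - 11*s)
H*P(t(-2)) = -81012*(48 - (-132)*(-2)) = -81012*(48 - 11*24) = -81012*(48 - 264) = -81012*(-216) = 17498592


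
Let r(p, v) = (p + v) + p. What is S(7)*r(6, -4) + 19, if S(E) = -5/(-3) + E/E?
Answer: 121/3 ≈ 40.333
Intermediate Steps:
S(E) = 8/3 (S(E) = -5*(-1/3) + 1 = 5/3 + 1 = 8/3)
r(p, v) = v + 2*p
S(7)*r(6, -4) + 19 = 8*(-4 + 2*6)/3 + 19 = 8*(-4 + 12)/3 + 19 = (8/3)*8 + 19 = 64/3 + 19 = 121/3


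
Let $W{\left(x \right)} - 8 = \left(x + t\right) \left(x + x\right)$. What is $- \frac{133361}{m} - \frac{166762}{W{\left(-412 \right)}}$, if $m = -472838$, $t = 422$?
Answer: $\frac{19987309577}{973100604} \approx 20.54$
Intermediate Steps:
$W{\left(x \right)} = 8 + 2 x \left(422 + x\right)$ ($W{\left(x \right)} = 8 + \left(x + 422\right) \left(x + x\right) = 8 + \left(422 + x\right) 2 x = 8 + 2 x \left(422 + x\right)$)
$- \frac{133361}{m} - \frac{166762}{W{\left(-412 \right)}} = - \frac{133361}{-472838} - \frac{166762}{8 + 2 \left(-412\right)^{2} + 844 \left(-412\right)} = \left(-133361\right) \left(- \frac{1}{472838}\right) - \frac{166762}{8 + 2 \cdot 169744 - 347728} = \frac{133361}{472838} - \frac{166762}{8 + 339488 - 347728} = \frac{133361}{472838} - \frac{166762}{-8232} = \frac{133361}{472838} - - \frac{83381}{4116} = \frac{133361}{472838} + \frac{83381}{4116} = \frac{19987309577}{973100604}$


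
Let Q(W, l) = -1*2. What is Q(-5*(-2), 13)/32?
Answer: -1/16 ≈ -0.062500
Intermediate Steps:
Q(W, l) = -2
Q(-5*(-2), 13)/32 = -2/32 = -2*1/32 = -1/16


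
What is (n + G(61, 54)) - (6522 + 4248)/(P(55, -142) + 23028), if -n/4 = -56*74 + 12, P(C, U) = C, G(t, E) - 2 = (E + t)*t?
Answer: 543478465/23083 ≈ 23545.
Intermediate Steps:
G(t, E) = 2 + t*(E + t) (G(t, E) = 2 + (E + t)*t = 2 + t*(E + t))
n = 16528 (n = -4*(-56*74 + 12) = -4*(-4144 + 12) = -4*(-4132) = 16528)
(n + G(61, 54)) - (6522 + 4248)/(P(55, -142) + 23028) = (16528 + (2 + 61² + 54*61)) - (6522 + 4248)/(55 + 23028) = (16528 + (2 + 3721 + 3294)) - 10770/23083 = (16528 + 7017) - 10770/23083 = 23545 - 1*10770/23083 = 23545 - 10770/23083 = 543478465/23083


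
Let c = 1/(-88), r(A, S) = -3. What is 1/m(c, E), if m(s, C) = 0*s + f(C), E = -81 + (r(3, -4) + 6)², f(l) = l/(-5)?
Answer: 5/72 ≈ 0.069444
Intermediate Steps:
f(l) = -l/5 (f(l) = l*(-⅕) = -l/5)
E = -72 (E = -81 + (-3 + 6)² = -81 + 3² = -81 + 9 = -72)
c = -1/88 ≈ -0.011364
m(s, C) = -C/5 (m(s, C) = 0*s - C/5 = 0 - C/5 = -C/5)
1/m(c, E) = 1/(-⅕*(-72)) = 1/(72/5) = 5/72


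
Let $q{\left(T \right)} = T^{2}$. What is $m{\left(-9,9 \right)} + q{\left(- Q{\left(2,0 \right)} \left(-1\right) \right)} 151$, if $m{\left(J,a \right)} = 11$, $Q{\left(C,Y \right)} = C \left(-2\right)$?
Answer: $2427$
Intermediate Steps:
$Q{\left(C,Y \right)} = - 2 C$
$m{\left(-9,9 \right)} + q{\left(- Q{\left(2,0 \right)} \left(-1\right) \right)} 151 = 11 + \left(- \left(-2\right) 2 \left(-1\right)\right)^{2} \cdot 151 = 11 + \left(\left(-1\right) \left(-4\right) \left(-1\right)\right)^{2} \cdot 151 = 11 + \left(4 \left(-1\right)\right)^{2} \cdot 151 = 11 + \left(-4\right)^{2} \cdot 151 = 11 + 16 \cdot 151 = 11 + 2416 = 2427$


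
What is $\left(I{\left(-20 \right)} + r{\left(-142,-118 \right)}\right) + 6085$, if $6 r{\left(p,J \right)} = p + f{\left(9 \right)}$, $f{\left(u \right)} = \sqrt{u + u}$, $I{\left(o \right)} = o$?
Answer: $\frac{18124}{3} + \frac{\sqrt{2}}{2} \approx 6042.0$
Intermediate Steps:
$f{\left(u \right)} = \sqrt{2} \sqrt{u}$ ($f{\left(u \right)} = \sqrt{2 u} = \sqrt{2} \sqrt{u}$)
$r{\left(p,J \right)} = \frac{\sqrt{2}}{2} + \frac{p}{6}$ ($r{\left(p,J \right)} = \frac{p + \sqrt{2} \sqrt{9}}{6} = \frac{p + \sqrt{2} \cdot 3}{6} = \frac{p + 3 \sqrt{2}}{6} = \frac{\sqrt{2}}{2} + \frac{p}{6}$)
$\left(I{\left(-20 \right)} + r{\left(-142,-118 \right)}\right) + 6085 = \left(-20 + \left(\frac{\sqrt{2}}{2} + \frac{1}{6} \left(-142\right)\right)\right) + 6085 = \left(-20 - \left(\frac{71}{3} - \frac{\sqrt{2}}{2}\right)\right) + 6085 = \left(- \frac{131}{3} + \frac{\sqrt{2}}{2}\right) + 6085 = \frac{18124}{3} + \frac{\sqrt{2}}{2}$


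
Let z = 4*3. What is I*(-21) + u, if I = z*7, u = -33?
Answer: -1797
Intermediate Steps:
z = 12
I = 84 (I = 12*7 = 84)
I*(-21) + u = 84*(-21) - 33 = -1764 - 33 = -1797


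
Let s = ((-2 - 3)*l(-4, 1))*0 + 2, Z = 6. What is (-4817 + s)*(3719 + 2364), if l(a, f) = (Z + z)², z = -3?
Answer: -29289645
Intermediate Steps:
l(a, f) = 9 (l(a, f) = (6 - 3)² = 3² = 9)
s = 2 (s = ((-2 - 3)*9)*0 + 2 = -5*9*0 + 2 = -45*0 + 2 = 0 + 2 = 2)
(-4817 + s)*(3719 + 2364) = (-4817 + 2)*(3719 + 2364) = -4815*6083 = -29289645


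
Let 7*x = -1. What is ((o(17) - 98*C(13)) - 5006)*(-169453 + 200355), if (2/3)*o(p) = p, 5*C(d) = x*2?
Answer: -768671799/5 ≈ -1.5373e+8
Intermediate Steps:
x = -⅐ (x = (⅐)*(-1) = -⅐ ≈ -0.14286)
C(d) = -2/35 (C(d) = (-⅐*2)/5 = (⅕)*(-2/7) = -2/35)
o(p) = 3*p/2
((o(17) - 98*C(13)) - 5006)*(-169453 + 200355) = (((3/2)*17 - 98*(-2/35)) - 5006)*(-169453 + 200355) = ((51/2 + 28/5) - 5006)*30902 = (311/10 - 5006)*30902 = -49749/10*30902 = -768671799/5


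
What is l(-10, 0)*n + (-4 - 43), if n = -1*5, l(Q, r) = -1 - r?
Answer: -42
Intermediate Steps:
n = -5
l(-10, 0)*n + (-4 - 43) = (-1 - 1*0)*(-5) + (-4 - 43) = (-1 + 0)*(-5) - 47 = -1*(-5) - 47 = 5 - 47 = -42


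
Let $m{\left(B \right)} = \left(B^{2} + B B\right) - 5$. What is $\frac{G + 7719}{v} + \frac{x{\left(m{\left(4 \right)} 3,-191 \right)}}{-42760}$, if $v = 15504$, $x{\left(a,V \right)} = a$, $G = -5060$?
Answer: $\frac{14055377}{82868880} \approx 0.16961$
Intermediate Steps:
$m{\left(B \right)} = -5 + 2 B^{2}$ ($m{\left(B \right)} = \left(B^{2} + B^{2}\right) - 5 = 2 B^{2} - 5 = -5 + 2 B^{2}$)
$\frac{G + 7719}{v} + \frac{x{\left(m{\left(4 \right)} 3,-191 \right)}}{-42760} = \frac{-5060 + 7719}{15504} + \frac{\left(-5 + 2 \cdot 4^{2}\right) 3}{-42760} = 2659 \cdot \frac{1}{15504} + \left(-5 + 2 \cdot 16\right) 3 \left(- \frac{1}{42760}\right) = \frac{2659}{15504} + \left(-5 + 32\right) 3 \left(- \frac{1}{42760}\right) = \frac{2659}{15504} + 27 \cdot 3 \left(- \frac{1}{42760}\right) = \frac{2659}{15504} + 81 \left(- \frac{1}{42760}\right) = \frac{2659}{15504} - \frac{81}{42760} = \frac{14055377}{82868880}$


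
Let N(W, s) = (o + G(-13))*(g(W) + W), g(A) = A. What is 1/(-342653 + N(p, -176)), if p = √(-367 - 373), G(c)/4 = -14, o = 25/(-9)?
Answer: -27754893/9511125680489 + 19044*I*√185/9511125680489 ≈ -2.9182e-6 + 2.7234e-8*I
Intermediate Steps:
o = -25/9 (o = 25*(-⅑) = -25/9 ≈ -2.7778)
G(c) = -56 (G(c) = 4*(-14) = -56)
p = 2*I*√185 (p = √(-740) = 2*I*√185 ≈ 27.203*I)
N(W, s) = -1058*W/9 (N(W, s) = (-25/9 - 56)*(W + W) = -1058*W/9)
1/(-342653 + N(p, -176)) = 1/(-342653 - 2116*I*√185/9)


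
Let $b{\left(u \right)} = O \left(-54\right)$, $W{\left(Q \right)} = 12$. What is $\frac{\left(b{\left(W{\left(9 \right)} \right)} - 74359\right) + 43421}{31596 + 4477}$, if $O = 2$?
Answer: $- \frac{31046}{36073} \approx -0.86064$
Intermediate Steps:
$b{\left(u \right)} = -108$ ($b{\left(u \right)} = 2 \left(-54\right) = -108$)
$\frac{\left(b{\left(W{\left(9 \right)} \right)} - 74359\right) + 43421}{31596 + 4477} = \frac{\left(-108 - 74359\right) + 43421}{31596 + 4477} = \frac{-74467 + 43421}{36073} = \left(-31046\right) \frac{1}{36073} = - \frac{31046}{36073}$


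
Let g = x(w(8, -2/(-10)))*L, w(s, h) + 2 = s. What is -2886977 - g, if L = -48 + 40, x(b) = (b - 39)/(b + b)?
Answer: -2886999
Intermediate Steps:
w(s, h) = -2 + s
x(b) = (-39 + b)/(2*b) (x(b) = (-39 + b)/((2*b)) = (-39 + b)*(1/(2*b)) = (-39 + b)/(2*b))
L = -8
g = 22 (g = ((-39 + (-2 + 8))/(2*(-2 + 8)))*(-8) = ((½)*(-39 + 6)/6)*(-8) = ((½)*(⅙)*(-33))*(-8) = -11/4*(-8) = 22)
-2886977 - g = -2886977 - 1*22 = -2886977 - 22 = -2886999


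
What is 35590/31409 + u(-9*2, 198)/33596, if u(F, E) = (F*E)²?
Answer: 100038953726/263804191 ≈ 379.22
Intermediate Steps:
u(F, E) = E²*F² (u(F, E) = (E*F)² = E²*F²)
35590/31409 + u(-9*2, 198)/33596 = 35590/31409 + (198²*(-9*2)²)/33596 = 35590*(1/31409) + (39204*(-18)²)*(1/33596) = 35590/31409 + (39204*324)*(1/33596) = 35590/31409 + 12702096*(1/33596) = 35590/31409 + 3175524/8399 = 100038953726/263804191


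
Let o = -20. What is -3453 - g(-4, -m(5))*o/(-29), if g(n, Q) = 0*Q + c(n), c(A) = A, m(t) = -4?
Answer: -100057/29 ≈ -3450.2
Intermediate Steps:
g(n, Q) = n (g(n, Q) = 0*Q + n = 0 + n = n)
-3453 - g(-4, -m(5))*o/(-29) = -3453 - (-4*(-20))/(-29) = -3453 - 80*(-1)/29 = -3453 - 1*(-80/29) = -3453 + 80/29 = -100057/29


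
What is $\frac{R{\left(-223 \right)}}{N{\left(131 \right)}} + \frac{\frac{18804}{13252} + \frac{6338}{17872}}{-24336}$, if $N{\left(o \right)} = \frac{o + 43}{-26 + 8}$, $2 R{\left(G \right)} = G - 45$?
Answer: $\frac{289626010797739}{20893528536192} \approx 13.862$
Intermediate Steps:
$R{\left(G \right)} = - \frac{45}{2} + \frac{G}{2}$ ($R{\left(G \right)} = \frac{G - 45}{2} = \frac{-45 + G}{2} = - \frac{45}{2} + \frac{G}{2}$)
$N{\left(o \right)} = - \frac{43}{18} - \frac{o}{18}$ ($N{\left(o \right)} = \frac{43 + o}{-18} = \left(43 + o\right) \left(- \frac{1}{18}\right) = - \frac{43}{18} - \frac{o}{18}$)
$\frac{R{\left(-223 \right)}}{N{\left(131 \right)}} + \frac{\frac{18804}{13252} + \frac{6338}{17872}}{-24336} = \frac{- \frac{45}{2} + \frac{1}{2} \left(-223\right)}{- \frac{43}{18} - \frac{131}{18}} + \frac{\frac{18804}{13252} + \frac{6338}{17872}}{-24336} = \frac{- \frac{45}{2} - \frac{223}{2}}{- \frac{43}{18} - \frac{131}{18}} + \left(18804 \cdot \frac{1}{13252} + 6338 \cdot \frac{1}{17872}\right) \left(- \frac{1}{24336}\right) = - \frac{134}{- \frac{29}{3}} + \left(\frac{4701}{3313} + \frac{3169}{8936}\right) \left(- \frac{1}{24336}\right) = \left(-134\right) \left(- \frac{3}{29}\right) + \frac{52507033}{29604968} \left(- \frac{1}{24336}\right) = \frac{402}{29} - \frac{52507033}{720466501248} = \frac{289626010797739}{20893528536192}$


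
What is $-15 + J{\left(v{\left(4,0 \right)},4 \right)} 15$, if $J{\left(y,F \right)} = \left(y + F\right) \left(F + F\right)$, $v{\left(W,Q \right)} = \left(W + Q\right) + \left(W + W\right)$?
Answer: $1905$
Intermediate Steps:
$v{\left(W,Q \right)} = Q + 3 W$ ($v{\left(W,Q \right)} = \left(Q + W\right) + 2 W = Q + 3 W$)
$J{\left(y,F \right)} = 2 F \left(F + y\right)$ ($J{\left(y,F \right)} = \left(F + y\right) 2 F = 2 F \left(F + y\right)$)
$-15 + J{\left(v{\left(4,0 \right)},4 \right)} 15 = -15 + 2 \cdot 4 \left(4 + \left(0 + 3 \cdot 4\right)\right) 15 = -15 + 2 \cdot 4 \left(4 + \left(0 + 12\right)\right) 15 = -15 + 2 \cdot 4 \left(4 + 12\right) 15 = -15 + 2 \cdot 4 \cdot 16 \cdot 15 = -15 + 128 \cdot 15 = -15 + 1920 = 1905$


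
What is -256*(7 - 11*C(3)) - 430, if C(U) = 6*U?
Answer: 48466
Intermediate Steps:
-256*(7 - 11*C(3)) - 430 = -256*(7 - 66*3) - 430 = -256*(7 - 11*18) - 430 = -256*(7 - 198) - 430 = -256*(-191) - 430 = 48896 - 430 = 48466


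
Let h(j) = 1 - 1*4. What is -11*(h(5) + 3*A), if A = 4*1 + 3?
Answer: -198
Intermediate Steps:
h(j) = -3 (h(j) = 1 - 4 = -3)
A = 7 (A = 4 + 3 = 7)
-11*(h(5) + 3*A) = -11*(-3 + 3*7) = -11*(-3 + 21) = -11*18 = -198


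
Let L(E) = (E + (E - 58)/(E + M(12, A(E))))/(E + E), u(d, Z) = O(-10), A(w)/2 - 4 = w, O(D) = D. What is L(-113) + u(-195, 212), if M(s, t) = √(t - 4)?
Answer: -123500/12991 - 171*I*√222/2935966 ≈ -9.5066 - 0.0008678*I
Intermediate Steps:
A(w) = 8 + 2*w
u(d, Z) = -10
M(s, t) = √(-4 + t)
L(E) = (E + (-58 + E)/(E + √(4 + 2*E)))/(2*E) (L(E) = (E + (E - 58)/(E + √(-4 + (8 + 2*E))))/(E + E) = (E + (-58 + E)/(E + √(4 + 2*E)))/((2*E)) = (E + (-58 + E)/(E + √(4 + 2*E)))*(1/(2*E)) = (E + (-58 + E)/(E + √(4 + 2*E)))/(2*E))
L(-113) + u(-195, 212) = (½)*(-58 - 113 + (-113)² - 113*√2*√(2 - 113))/(-113*(-113 + √2*√(2 - 113))) - 10 = (½)*(-1/113)*(-58 - 113 + 12769 - 113*√2*√(-111))/(-113 + √2*√(-111)) - 10 = (½)*(-1/113)*(-58 - 113 + 12769 - 113*√2*I*√111)/(-113 + √2*(I*√111)) - 10 = (½)*(-1/113)*(-58 - 113 + 12769 - 113*I*√222)/(-113 + I*√222) - 10 = (½)*(-1/113)*(12598 - 113*I*√222)/(-113 + I*√222) - 10 = -(12598 - 113*I*√222)/(226*(-113 + I*√222)) - 10 = -10 - (12598 - 113*I*√222)/(226*(-113 + I*√222))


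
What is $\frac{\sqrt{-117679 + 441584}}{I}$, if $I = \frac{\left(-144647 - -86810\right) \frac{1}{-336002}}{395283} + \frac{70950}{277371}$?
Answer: $\frac{4093252561525554 \sqrt{323905}}{1047033625173803} \approx 2224.9$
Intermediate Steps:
$I = \frac{1047033625173803}{4093252561525554}$ ($I = \left(-144647 + 86810\right) \left(- \frac{1}{336002}\right) \frac{1}{395283} + 70950 \cdot \frac{1}{277371} = \left(-57837\right) \left(- \frac{1}{336002}\right) \frac{1}{395283} + \frac{23650}{92457} = \frac{57837}{336002} \cdot \frac{1}{395283} + \frac{23650}{92457} = \frac{19279}{44271959522} + \frac{23650}{92457} = \frac{1047033625173803}{4093252561525554} \approx 0.2558$)
$\frac{\sqrt{-117679 + 441584}}{I} = \frac{\sqrt{-117679 + 441584}}{\frac{1047033625173803}{4093252561525554}} = \sqrt{323905} \cdot \frac{4093252561525554}{1047033625173803} = \frac{4093252561525554 \sqrt{323905}}{1047033625173803}$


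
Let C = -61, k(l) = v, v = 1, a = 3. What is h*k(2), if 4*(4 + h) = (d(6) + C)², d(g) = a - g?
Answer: 1020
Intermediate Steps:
d(g) = 3 - g
k(l) = 1
h = 1020 (h = -4 + ((3 - 1*6) - 61)²/4 = -4 + ((3 - 6) - 61)²/4 = -4 + (-3 - 61)²/4 = -4 + (¼)*(-64)² = -4 + (¼)*4096 = -4 + 1024 = 1020)
h*k(2) = 1020*1 = 1020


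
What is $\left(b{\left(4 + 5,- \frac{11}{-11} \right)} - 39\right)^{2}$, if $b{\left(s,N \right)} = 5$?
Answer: $1156$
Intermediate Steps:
$\left(b{\left(4 + 5,- \frac{11}{-11} \right)} - 39\right)^{2} = \left(5 - 39\right)^{2} = \left(-34\right)^{2} = 1156$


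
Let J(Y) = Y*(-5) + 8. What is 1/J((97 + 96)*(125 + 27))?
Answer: -1/146672 ≈ -6.8179e-6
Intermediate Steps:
J(Y) = 8 - 5*Y (J(Y) = -5*Y + 8 = 8 - 5*Y)
1/J((97 + 96)*(125 + 27)) = 1/(8 - 5*(97 + 96)*(125 + 27)) = 1/(8 - 965*152) = 1/(8 - 5*29336) = 1/(8 - 146680) = 1/(-146672) = -1/146672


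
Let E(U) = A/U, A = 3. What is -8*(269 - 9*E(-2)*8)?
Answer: -3016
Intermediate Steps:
E(U) = 3/U
-8*(269 - 9*E(-2)*8) = -8*(269 - 9*(3/(-2))*8) = -8*(269 - 9*(3*(-½))*8) = -8*(269 - 9*(-3/2)*8) = -8*(269 - (-27)*8/2) = -8*(269 - 1*(-108)) = -8*(269 + 108) = -8*377 = -3016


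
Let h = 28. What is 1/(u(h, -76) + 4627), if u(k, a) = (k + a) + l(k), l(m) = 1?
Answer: 1/4580 ≈ 0.00021834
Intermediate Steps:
u(k, a) = 1 + a + k (u(k, a) = (k + a) + 1 = (a + k) + 1 = 1 + a + k)
1/(u(h, -76) + 4627) = 1/((1 - 76 + 28) + 4627) = 1/(-47 + 4627) = 1/4580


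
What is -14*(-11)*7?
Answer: 1078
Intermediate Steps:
-14*(-11)*7 = 154*7 = 1078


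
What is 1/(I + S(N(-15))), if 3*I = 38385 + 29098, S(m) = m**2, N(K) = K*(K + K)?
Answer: 3/674983 ≈ 4.4446e-6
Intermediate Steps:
N(K) = 2*K**2 (N(K) = K*(2*K) = 2*K**2)
I = 67483/3 (I = (38385 + 29098)/3 = (1/3)*67483 = 67483/3 ≈ 22494.)
1/(I + S(N(-15))) = 1/(67483/3 + (2*(-15)**2)**2) = 1/(67483/3 + (2*225)**2) = 1/(67483/3 + 450**2) = 1/(67483/3 + 202500) = 1/(674983/3) = 3/674983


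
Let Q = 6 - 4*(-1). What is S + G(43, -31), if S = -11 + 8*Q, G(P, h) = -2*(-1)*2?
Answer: 73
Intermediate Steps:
Q = 10 (Q = 6 + 4 = 10)
G(P, h) = 4 (G(P, h) = 2*2 = 4)
S = 69 (S = -11 + 8*10 = -11 + 80 = 69)
S + G(43, -31) = 69 + 4 = 73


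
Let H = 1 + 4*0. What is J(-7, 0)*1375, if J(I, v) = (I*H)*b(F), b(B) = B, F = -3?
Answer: 28875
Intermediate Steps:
H = 1 (H = 1 + 0 = 1)
J(I, v) = -3*I (J(I, v) = (I*1)*(-3) = I*(-3) = -3*I)
J(-7, 0)*1375 = -3*(-7)*1375 = 21*1375 = 28875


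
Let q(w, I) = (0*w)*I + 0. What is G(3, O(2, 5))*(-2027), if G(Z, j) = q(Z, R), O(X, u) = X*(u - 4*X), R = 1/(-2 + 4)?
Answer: 0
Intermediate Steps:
R = ½ (R = 1/2 = ½ ≈ 0.50000)
q(w, I) = 0 (q(w, I) = 0*I + 0 = 0 + 0 = 0)
G(Z, j) = 0
G(3, O(2, 5))*(-2027) = 0*(-2027) = 0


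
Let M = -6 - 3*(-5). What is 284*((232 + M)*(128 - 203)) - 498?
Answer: -5133798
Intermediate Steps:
M = 9 (M = -6 + 15 = 9)
284*((232 + M)*(128 - 203)) - 498 = 284*((232 + 9)*(128 - 203)) - 498 = 284*(241*(-75)) - 498 = 284*(-18075) - 498 = -5133300 - 498 = -5133798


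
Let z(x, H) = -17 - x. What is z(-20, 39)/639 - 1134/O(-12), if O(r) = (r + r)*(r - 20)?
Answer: -40129/27264 ≈ -1.4719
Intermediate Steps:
O(r) = 2*r*(-20 + r) (O(r) = (2*r)*(-20 + r) = 2*r*(-20 + r))
z(-20, 39)/639 - 1134/O(-12) = (-17 - 1*(-20))/639 - 1134*(-1/(24*(-20 - 12))) = (-17 + 20)*(1/639) - 1134/(2*(-12)*(-32)) = 3*(1/639) - 1134/768 = 1/213 - 1134*1/768 = 1/213 - 189/128 = -40129/27264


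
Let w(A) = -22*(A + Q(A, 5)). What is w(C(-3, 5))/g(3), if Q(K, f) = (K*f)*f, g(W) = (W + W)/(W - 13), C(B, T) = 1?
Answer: 2860/3 ≈ 953.33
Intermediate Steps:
g(W) = 2*W/(-13 + W) (g(W) = (2*W)/(-13 + W) = 2*W/(-13 + W))
Q(K, f) = K*f²
w(A) = -572*A (w(A) = -22*(A + A*5²) = -22*(A + A*25) = -22*(A + 25*A) = -572*A)
w(C(-3, 5))/g(3) = (-572*1)/((2*3/(-13 + 3))) = -572/(2*3/(-10)) = -572/(2*3*(-⅒)) = -572/(-⅗) = -572*(-5/3) = 2860/3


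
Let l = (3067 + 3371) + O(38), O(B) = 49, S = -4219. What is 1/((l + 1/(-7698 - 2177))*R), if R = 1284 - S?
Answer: 9875/352517359372 ≈ 2.8013e-8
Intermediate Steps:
l = 6487 (l = (3067 + 3371) + 49 = 6438 + 49 = 6487)
R = 5503 (R = 1284 - 1*(-4219) = 1284 + 4219 = 5503)
1/((l + 1/(-7698 - 2177))*R) = 1/((6487 + 1/(-7698 - 2177))*5503) = (1/5503)/(6487 + 1/(-9875)) = (1/5503)/(6487 - 1/9875) = (1/5503)/(64059124/9875) = (9875/64059124)*(1/5503) = 9875/352517359372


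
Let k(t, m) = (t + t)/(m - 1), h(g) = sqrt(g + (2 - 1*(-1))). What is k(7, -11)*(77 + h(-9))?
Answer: -539/6 - 7*I*sqrt(6)/6 ≈ -89.833 - 2.8577*I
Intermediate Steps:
h(g) = sqrt(3 + g) (h(g) = sqrt(g + (2 + 1)) = sqrt(g + 3) = sqrt(3 + g))
k(t, m) = 2*t/(-1 + m) (k(t, m) = (2*t)/(-1 + m) = 2*t/(-1 + m))
k(7, -11)*(77 + h(-9)) = (2*7/(-1 - 11))*(77 + sqrt(3 - 9)) = (2*7/(-12))*(77 + sqrt(-6)) = (2*7*(-1/12))*(77 + I*sqrt(6)) = -7*(77 + I*sqrt(6))/6 = -539/6 - 7*I*sqrt(6)/6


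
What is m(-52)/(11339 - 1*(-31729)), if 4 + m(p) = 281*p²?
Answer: 189955/10767 ≈ 17.642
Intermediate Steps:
m(p) = -4 + 281*p²
m(-52)/(11339 - 1*(-31729)) = (-4 + 281*(-52)²)/(11339 - 1*(-31729)) = (-4 + 281*2704)/(11339 + 31729) = (-4 + 759824)/43068 = 759820*(1/43068) = 189955/10767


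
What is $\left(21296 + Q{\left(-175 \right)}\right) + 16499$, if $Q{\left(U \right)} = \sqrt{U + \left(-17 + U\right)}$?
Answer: $37795 + i \sqrt{367} \approx 37795.0 + 19.157 i$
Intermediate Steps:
$Q{\left(U \right)} = \sqrt{-17 + 2 U}$
$\left(21296 + Q{\left(-175 \right)}\right) + 16499 = \left(21296 + \sqrt{-17 + 2 \left(-175\right)}\right) + 16499 = \left(21296 + \sqrt{-17 - 350}\right) + 16499 = \left(21296 + \sqrt{-367}\right) + 16499 = \left(21296 + i \sqrt{367}\right) + 16499 = 37795 + i \sqrt{367}$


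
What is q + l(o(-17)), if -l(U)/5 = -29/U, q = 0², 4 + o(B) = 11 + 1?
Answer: 145/8 ≈ 18.125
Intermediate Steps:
o(B) = 8 (o(B) = -4 + (11 + 1) = -4 + 12 = 8)
q = 0
l(U) = 145/U (l(U) = -(-145)/U = 145/U)
q + l(o(-17)) = 0 + 145/8 = 145/8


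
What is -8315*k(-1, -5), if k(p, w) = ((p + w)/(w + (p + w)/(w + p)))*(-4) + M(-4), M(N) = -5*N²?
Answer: 715090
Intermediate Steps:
k(p, w) = -80 - 4*(p + w)/(1 + w) (k(p, w) = ((p + w)/(w + (p + w)/(w + p)))*(-4) - 5*(-4)² = ((p + w)/(w + (p + w)/(p + w)))*(-4) - 5*16 = ((p + w)/(w + 1))*(-4) - 80 = ((p + w)/(1 + w))*(-4) - 80 = -4*(p + w)/(1 + w) - 80 = -80 - 4*(p + w)/(1 + w))
-8315*k(-1, -5) = -33260*(-20 - 1*(-1) - 21*(-5))/(1 - 5) = -33260*(-20 + 1 + 105)/(-4) = -33260*(-1)*86/4 = -8315*(-86) = 715090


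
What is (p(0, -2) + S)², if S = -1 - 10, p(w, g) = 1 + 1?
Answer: 81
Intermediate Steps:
p(w, g) = 2
S = -11
(p(0, -2) + S)² = (2 - 11)² = (-9)² = 81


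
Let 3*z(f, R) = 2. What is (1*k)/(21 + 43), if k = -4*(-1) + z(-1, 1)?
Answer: 7/96 ≈ 0.072917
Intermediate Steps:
z(f, R) = ⅔ (z(f, R) = (⅓)*2 = ⅔)
k = 14/3 (k = -4*(-1) + ⅔ = 4 + ⅔ = 14/3 ≈ 4.6667)
(1*k)/(21 + 43) = (1*(14/3))/(21 + 43) = (14/3)/64 = (14/3)*(1/64) = 7/96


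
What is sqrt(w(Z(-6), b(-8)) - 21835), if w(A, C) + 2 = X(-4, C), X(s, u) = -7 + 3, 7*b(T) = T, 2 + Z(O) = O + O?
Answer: I*sqrt(21841) ≈ 147.79*I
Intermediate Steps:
Z(O) = -2 + 2*O (Z(O) = -2 + (O + O) = -2 + 2*O)
b(T) = T/7
X(s, u) = -4
w(A, C) = -6 (w(A, C) = -2 - 4 = -6)
sqrt(w(Z(-6), b(-8)) - 21835) = sqrt(-6 - 21835) = sqrt(-21841) = I*sqrt(21841)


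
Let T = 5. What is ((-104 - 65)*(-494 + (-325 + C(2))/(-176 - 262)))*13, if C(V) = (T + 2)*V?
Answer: 474686017/438 ≈ 1.0838e+6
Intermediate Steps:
C(V) = 7*V (C(V) = (5 + 2)*V = 7*V)
((-104 - 65)*(-494 + (-325 + C(2))/(-176 - 262)))*13 = ((-104 - 65)*(-494 + (-325 + 7*2)/(-176 - 262)))*13 = -169*(-494 + (-325 + 14)/(-438))*13 = -169*(-494 - 311*(-1/438))*13 = -169*(-494 + 311/438)*13 = -169*(-216061/438)*13 = (36514309/438)*13 = 474686017/438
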